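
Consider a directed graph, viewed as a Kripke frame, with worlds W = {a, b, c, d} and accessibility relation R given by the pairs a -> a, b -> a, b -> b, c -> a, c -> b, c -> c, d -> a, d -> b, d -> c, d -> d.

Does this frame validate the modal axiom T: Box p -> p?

By correspondence theory, T is valid on a frame iff R is reflexive.
Reflexive: yes — every world is R-related to itself.

Yes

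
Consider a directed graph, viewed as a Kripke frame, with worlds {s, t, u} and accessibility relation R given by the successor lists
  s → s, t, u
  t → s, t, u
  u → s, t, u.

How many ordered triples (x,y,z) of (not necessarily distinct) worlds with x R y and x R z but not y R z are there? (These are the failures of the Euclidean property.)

0

R is Euclidean; there are no such tuples.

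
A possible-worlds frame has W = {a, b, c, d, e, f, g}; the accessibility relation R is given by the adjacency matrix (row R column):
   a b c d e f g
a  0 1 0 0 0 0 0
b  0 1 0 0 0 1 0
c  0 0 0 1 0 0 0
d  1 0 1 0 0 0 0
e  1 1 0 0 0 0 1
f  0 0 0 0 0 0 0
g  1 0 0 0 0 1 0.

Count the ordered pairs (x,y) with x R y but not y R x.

Enumerating: (a,b), (b,f), (d,a), (e,a), (e,b), (e,g), (g,a), (g,f).

8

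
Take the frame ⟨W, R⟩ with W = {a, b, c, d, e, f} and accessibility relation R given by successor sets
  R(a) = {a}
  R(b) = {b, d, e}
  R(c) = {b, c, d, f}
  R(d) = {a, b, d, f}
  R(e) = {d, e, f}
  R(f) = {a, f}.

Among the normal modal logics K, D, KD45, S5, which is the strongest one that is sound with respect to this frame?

D

Serial (axiom D): yes — every world has a successor (e.g. a R a).
Euclidean (axiom 5): no — b R d and b R e, but not d R e.
Transitive (axiom 4): no — b R d and d R a, but not b R a.
Reflexive (axiom T): yes — every world is R-related to itself.
So F validates K, D; KD45 would additionally require R to be Euclidean and transitive. The strongest is D.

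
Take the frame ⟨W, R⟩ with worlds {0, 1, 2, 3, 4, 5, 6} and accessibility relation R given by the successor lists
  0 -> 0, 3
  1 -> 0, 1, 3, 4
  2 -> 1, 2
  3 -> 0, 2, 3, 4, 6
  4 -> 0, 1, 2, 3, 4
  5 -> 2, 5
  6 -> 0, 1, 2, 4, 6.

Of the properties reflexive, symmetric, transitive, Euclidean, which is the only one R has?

reflexive

Reflexive: yes — every world is R-related to itself.
Symmetric: no — 1 R 0 but not 0 R 1.
Transitive: no — 0 R 3 and 3 R 2, but not 0 R 2.
Euclidean: no — 1 R 0 and 1 R 4, but not 0 R 4.
Only reflexive holds.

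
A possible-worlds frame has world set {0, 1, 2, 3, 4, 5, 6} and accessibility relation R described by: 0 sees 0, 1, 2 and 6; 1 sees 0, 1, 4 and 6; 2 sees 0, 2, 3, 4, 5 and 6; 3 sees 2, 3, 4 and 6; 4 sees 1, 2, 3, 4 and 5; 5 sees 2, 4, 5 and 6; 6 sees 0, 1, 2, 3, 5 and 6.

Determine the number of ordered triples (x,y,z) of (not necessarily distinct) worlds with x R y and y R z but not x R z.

40

Enumerating: (0,1,4), (0,2,3), (0,2,4), (0,2,5), (0,6,3), (0,6,5), (1,0,2), (1,4,2), (1,4,3), (1,4,5), (1,6,2), (1,6,3), … and 28 more.
Total: 40.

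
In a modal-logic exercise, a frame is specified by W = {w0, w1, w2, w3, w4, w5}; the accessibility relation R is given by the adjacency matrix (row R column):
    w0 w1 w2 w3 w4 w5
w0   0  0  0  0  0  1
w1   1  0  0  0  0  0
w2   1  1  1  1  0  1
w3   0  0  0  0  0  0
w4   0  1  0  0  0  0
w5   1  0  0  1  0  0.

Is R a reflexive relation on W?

No

Reflexive: no — w0 is not related to itself.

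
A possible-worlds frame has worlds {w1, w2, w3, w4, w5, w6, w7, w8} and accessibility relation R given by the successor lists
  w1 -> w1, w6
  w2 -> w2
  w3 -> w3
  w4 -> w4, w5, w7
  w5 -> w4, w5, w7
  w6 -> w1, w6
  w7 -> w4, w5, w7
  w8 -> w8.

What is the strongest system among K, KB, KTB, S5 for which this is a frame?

Symmetric (axiom B): yes — every pair in R has its reverse in R.
Reflexive (axiom T): yes — every world is R-related to itself.
Euclidean (axiom 5): yes — any two successors of a common world are R-related.
So F validates K, KB, KTB, S5. The strongest is S5.

S5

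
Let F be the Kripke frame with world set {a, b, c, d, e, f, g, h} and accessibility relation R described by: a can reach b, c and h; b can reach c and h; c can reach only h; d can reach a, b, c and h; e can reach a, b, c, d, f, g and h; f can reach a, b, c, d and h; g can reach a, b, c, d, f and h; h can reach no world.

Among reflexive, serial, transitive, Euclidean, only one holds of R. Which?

transitive

Reflexive: no — a is not related to itself.
Serial: no — h has no R-successor.
Transitive: yes — every two-step R-path is closed by a direct edge.
Euclidean: no — a R c and a R b, but not c R b.
Only transitive holds.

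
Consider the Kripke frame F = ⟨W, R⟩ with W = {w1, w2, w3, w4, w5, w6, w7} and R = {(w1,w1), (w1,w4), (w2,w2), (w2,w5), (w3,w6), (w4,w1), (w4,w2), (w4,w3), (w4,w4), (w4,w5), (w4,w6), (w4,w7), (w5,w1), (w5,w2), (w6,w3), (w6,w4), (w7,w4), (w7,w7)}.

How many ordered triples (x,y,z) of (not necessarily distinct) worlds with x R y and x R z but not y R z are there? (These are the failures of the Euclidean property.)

37

Enumerating: (w2,w5,w5), (w3,w6,w6), (w4,w1,w2), (w4,w1,w3), (w4,w1,w5), (w4,w1,w6), (w4,w1,w7), (w4,w2,w1), (w4,w2,w3), (w4,w2,w4), (w4,w2,w6), (w4,w2,w7), … and 25 more.
Total: 37.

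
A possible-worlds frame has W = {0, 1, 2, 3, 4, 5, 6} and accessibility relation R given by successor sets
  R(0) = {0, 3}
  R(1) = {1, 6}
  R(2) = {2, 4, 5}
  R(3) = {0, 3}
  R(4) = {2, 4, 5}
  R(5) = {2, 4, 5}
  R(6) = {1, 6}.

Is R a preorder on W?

Yes

Reflexive: yes — every world is R-related to itself.
Transitive: yes — every two-step R-path is closed by a direct edge.
So R is a preorder.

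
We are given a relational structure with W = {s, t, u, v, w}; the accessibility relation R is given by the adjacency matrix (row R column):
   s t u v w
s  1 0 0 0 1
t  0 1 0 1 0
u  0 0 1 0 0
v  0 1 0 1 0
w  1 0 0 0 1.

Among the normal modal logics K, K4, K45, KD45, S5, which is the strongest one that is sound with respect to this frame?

S5

Transitive (axiom 4): yes — every two-step R-path is closed by a direct edge.
Euclidean (axiom 5): yes — any two successors of a common world are R-related.
Serial (axiom D): yes — every world has a successor (e.g. s R s).
Reflexive (axiom T): yes — every world is R-related to itself.
So F validates K, K4, K45, KD45, S5. The strongest is S5.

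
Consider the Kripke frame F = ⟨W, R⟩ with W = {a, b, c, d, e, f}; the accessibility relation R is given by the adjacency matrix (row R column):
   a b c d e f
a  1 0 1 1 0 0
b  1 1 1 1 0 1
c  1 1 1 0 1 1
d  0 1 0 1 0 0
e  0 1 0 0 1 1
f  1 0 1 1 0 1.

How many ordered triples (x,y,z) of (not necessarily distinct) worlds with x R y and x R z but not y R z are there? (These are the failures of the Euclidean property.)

26

Enumerating: (a,c,d), (a,d,a), (a,d,c), (b,a,b), (b,a,f), (b,c,d), (b,d,a), (b,d,c), (b,d,f), (b,f,b), (c,a,b), (c,a,e), … and 14 more.
Total: 26.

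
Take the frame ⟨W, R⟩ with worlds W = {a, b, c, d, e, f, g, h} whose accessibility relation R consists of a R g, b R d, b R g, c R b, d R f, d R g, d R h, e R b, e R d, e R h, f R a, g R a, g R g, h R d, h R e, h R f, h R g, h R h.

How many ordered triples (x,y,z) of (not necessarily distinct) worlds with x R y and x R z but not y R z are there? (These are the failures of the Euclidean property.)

Enumerating: (b,d,d), (b,g,d), (c,b,b), (d,f,f), (d,f,g), (d,f,h), (d,g,f), (d,g,h), (e,b,b), (e,b,h), (e,d,b), (e,d,d), … and 17 more.
Total: 29.

29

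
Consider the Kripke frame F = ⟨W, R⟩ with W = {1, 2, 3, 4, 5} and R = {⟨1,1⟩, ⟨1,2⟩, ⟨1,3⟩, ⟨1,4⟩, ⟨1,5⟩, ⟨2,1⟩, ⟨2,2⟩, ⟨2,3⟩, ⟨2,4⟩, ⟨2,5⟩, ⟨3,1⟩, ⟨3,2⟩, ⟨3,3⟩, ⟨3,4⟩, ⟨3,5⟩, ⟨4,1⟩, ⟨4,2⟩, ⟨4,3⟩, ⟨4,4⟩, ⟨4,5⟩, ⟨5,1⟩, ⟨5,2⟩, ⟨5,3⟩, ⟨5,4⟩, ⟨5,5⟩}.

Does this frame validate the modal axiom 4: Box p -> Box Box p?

By correspondence theory, 4 is valid on a frame iff R is transitive.
Transitive: yes — every two-step R-path is closed by a direct edge.

Yes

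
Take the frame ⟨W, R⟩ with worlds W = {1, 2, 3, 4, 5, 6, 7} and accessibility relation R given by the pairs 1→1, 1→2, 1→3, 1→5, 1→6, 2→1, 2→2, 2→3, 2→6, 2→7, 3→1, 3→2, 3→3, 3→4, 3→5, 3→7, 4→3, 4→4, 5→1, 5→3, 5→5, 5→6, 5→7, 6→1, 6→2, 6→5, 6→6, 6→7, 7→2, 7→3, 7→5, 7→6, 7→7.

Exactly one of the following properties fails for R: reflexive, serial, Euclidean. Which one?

Reflexive: yes — every world is R-related to itself.
Serial: yes — every world has a successor (e.g. 1 R 1).
Euclidean: no — 1 R 2 and 1 R 5, but not 2 R 5.
Only Euclidean fails.

Euclidean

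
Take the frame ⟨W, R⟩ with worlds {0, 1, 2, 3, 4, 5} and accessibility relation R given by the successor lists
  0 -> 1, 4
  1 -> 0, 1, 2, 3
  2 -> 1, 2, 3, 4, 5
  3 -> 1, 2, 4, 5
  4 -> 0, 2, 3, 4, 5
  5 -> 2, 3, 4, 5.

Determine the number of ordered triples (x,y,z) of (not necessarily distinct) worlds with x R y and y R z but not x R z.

26

Enumerating: (0,1,0), (0,1,2), (0,1,3), (0,4,0), (0,4,2), (0,4,3), (0,4,5), (1,0,4), (1,2,4), (1,2,5), (1,3,4), (1,3,5), … and 14 more.
Total: 26.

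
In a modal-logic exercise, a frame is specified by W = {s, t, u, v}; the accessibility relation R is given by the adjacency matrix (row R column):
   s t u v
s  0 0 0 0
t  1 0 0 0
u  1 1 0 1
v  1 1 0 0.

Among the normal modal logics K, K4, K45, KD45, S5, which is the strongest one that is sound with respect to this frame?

K4

Transitive (axiom 4): yes — every two-step R-path is closed by a direct edge.
Euclidean (axiom 5): no — u R s and u R t, but not s R t.
Serial (axiom D): no — s has no R-successor.
Reflexive (axiom T): no — s is not related to itself.
So F validates K, K4; K45 would additionally require R to be Euclidean. The strongest is K4.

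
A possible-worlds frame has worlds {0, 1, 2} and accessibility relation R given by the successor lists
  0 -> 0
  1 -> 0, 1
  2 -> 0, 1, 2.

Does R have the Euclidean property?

No

Euclidean: no — 2 R 0 and 2 R 1, but not 0 R 1.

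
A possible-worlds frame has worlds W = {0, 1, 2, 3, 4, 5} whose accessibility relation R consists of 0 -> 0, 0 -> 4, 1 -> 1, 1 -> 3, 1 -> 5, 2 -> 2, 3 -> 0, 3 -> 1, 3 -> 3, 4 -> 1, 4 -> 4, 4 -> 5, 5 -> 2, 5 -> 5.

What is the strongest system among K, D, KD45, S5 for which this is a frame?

D

Serial (axiom D): yes — every world has a successor (e.g. 0 R 0).
Euclidean (axiom 5): no — 1 R 3 and 1 R 5, but not 3 R 5.
Transitive (axiom 4): no — 0 R 4 and 4 R 1, but not 0 R 1.
Reflexive (axiom T): yes — every world is R-related to itself.
So F validates K, D; KD45 would additionally require R to be Euclidean and transitive. The strongest is D.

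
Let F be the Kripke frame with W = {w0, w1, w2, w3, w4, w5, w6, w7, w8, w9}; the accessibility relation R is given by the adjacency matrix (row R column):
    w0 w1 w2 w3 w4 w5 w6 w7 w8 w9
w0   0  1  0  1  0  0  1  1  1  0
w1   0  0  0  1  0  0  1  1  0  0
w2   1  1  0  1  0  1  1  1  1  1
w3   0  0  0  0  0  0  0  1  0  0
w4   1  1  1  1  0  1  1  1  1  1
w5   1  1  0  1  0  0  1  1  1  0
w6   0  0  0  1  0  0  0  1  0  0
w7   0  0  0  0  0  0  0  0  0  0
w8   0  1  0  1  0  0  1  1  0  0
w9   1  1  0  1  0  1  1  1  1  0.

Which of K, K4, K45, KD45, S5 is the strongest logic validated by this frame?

K4

Transitive (axiom 4): yes — every two-step R-path is closed by a direct edge.
Euclidean (axiom 5): no — w0 R w1 and w0 R w8, but not w1 R w8.
Serial (axiom D): no — w7 has no R-successor.
Reflexive (axiom T): no — w0 is not related to itself.
So F validates K, K4; K45 would additionally require R to be Euclidean. The strongest is K4.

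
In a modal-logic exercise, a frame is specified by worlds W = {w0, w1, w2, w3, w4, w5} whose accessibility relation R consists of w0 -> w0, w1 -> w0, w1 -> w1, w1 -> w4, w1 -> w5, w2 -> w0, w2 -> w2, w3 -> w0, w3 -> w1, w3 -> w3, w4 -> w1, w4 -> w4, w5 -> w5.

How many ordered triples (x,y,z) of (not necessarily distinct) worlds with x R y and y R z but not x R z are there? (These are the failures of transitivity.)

Enumerating: (w3,w1,w4), (w3,w1,w5), (w4,w1,w0), (w4,w1,w5).

4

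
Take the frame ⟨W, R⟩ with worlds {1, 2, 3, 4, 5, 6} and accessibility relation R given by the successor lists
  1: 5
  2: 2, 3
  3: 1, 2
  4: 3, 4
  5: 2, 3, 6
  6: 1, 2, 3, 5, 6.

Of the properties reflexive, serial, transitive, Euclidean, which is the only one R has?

Reflexive: no — 1 is not related to itself.
Serial: yes — every world has a successor (e.g. 1 R 5).
Transitive: no — 1 R 5 and 5 R 2, but not 1 R 2.
Euclidean: no — 3 R 1 and 3 R 2, but not 1 R 2.
Only serial holds.

serial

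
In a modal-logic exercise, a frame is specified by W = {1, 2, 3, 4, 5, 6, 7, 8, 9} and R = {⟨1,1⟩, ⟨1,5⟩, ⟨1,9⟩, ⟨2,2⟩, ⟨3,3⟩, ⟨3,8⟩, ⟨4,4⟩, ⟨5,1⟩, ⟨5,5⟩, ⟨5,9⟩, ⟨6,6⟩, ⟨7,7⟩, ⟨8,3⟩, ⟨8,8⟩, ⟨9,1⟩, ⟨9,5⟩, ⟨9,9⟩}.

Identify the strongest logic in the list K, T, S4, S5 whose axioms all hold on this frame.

Reflexive (axiom T): yes — every world is R-related to itself.
Transitive (axiom 4): yes — every two-step R-path is closed by a direct edge.
Euclidean (axiom 5): yes — any two successors of a common world are R-related.
So F validates K, T, S4, S5. The strongest is S5.

S5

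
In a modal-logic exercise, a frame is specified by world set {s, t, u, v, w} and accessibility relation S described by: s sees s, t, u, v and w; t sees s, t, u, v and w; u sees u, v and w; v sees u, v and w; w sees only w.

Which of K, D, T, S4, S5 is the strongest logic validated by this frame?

Serial (axiom D): yes — every world has a successor (e.g. s S s).
Reflexive (axiom T): yes — every world is S-related to itself.
Transitive (axiom 4): yes — every two-step S-path is closed by a direct edge.
Euclidean (axiom 5): no — s S u and s S t, but not u S t.
So F validates K, D, T, S4; S5 would additionally require S to be Euclidean. The strongest is S4.

S4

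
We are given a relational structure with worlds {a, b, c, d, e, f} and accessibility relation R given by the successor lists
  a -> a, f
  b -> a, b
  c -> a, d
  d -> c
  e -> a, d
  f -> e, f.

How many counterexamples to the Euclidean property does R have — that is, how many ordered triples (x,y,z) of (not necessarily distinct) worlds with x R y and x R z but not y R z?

11

Enumerating: (a,f,a), (b,a,b), (c,a,d), (c,d,a), (c,d,d), (d,c,c), (e,a,d), (e,d,a), (e,d,d), (f,e,e), (f,e,f).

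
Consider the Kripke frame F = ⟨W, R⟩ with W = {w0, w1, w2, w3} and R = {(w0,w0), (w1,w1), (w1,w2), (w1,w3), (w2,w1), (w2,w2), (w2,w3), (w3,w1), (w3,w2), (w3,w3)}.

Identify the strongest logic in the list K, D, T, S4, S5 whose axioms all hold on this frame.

Serial (axiom D): yes — every world has a successor (e.g. w0 R w0).
Reflexive (axiom T): yes — every world is R-related to itself.
Transitive (axiom 4): yes — every two-step R-path is closed by a direct edge.
Euclidean (axiom 5): yes — any two successors of a common world are R-related.
So F validates K, D, T, S4, S5. The strongest is S5.

S5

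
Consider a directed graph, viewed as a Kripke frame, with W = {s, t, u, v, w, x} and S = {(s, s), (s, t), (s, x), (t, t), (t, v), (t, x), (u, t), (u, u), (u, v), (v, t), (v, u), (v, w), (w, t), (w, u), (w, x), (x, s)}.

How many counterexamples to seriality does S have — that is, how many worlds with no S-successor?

0

S is serial; there are no such worlds.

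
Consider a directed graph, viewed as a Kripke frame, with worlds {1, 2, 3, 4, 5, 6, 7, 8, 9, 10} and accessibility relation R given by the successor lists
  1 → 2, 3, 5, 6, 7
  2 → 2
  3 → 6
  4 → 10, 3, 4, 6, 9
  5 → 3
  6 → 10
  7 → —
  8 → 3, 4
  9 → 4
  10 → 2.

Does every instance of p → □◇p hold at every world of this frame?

No

The schema B characterises exactly the symmetric frames.
Symmetric: no — 1 R 2 but not 2 R 1.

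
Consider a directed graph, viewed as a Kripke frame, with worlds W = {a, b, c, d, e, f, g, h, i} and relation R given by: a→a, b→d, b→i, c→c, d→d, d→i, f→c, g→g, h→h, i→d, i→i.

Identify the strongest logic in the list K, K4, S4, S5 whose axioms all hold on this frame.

K4

Transitive (axiom 4): yes — every two-step R-path is closed by a direct edge.
Reflexive (axiom T): no — b is not related to itself.
Euclidean (axiom 5): yes — any two successors of a common world are R-related.
So F validates K, K4; S4 would additionally require R to be reflexive. The strongest is K4.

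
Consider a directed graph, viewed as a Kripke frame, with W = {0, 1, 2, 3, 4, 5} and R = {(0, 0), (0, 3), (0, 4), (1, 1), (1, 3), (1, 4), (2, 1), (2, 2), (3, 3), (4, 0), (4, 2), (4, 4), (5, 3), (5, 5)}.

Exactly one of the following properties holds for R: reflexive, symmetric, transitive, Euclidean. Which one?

Reflexive: yes — every world is R-related to itself.
Symmetric: no — 0 R 3 but not 3 R 0.
Transitive: no — 0 R 4 and 4 R 2, but not 0 R 2.
Euclidean: no — 0 R 3 and 0 R 4, but not 3 R 4.
Only reflexive holds.

reflexive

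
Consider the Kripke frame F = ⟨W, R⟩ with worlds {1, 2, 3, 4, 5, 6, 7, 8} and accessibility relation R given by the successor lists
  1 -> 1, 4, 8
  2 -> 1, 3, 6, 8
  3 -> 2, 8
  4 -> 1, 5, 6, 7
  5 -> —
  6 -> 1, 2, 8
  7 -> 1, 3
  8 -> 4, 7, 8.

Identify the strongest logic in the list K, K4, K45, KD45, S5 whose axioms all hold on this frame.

Transitive (axiom 4): no — 1 R 4 and 4 R 5, but not 1 R 5.
Euclidean (axiom 5): no — 1 R 4 and 1 R 8, but not 4 R 8.
Serial (axiom D): no — 5 has no R-successor.
Reflexive (axiom T): no — 2 is not related to itself.
So F validates K; K4 would additionally require R to be transitive. The strongest is K.

K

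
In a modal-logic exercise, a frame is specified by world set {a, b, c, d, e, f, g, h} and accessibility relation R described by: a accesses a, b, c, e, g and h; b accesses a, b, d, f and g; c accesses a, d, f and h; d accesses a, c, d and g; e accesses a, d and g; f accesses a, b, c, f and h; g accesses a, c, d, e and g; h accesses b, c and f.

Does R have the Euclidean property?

Euclidean: no — a R b and a R c, but not b R c.

No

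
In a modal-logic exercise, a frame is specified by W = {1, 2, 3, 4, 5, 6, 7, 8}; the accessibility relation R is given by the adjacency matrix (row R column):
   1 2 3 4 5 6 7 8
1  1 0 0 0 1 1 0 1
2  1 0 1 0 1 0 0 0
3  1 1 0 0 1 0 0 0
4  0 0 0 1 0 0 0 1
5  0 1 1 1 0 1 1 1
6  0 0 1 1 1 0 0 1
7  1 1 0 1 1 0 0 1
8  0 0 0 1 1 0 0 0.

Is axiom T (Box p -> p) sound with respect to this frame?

No

Axiom T corresponds to the accessibility relation being reflexive.
Reflexive: no — 2 is not related to itself.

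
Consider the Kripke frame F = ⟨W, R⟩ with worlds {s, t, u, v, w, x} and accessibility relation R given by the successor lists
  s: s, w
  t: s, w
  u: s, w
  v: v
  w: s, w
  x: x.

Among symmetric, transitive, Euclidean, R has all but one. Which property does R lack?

symmetric

Symmetric: no — t R s but not s R t.
Transitive: yes — every two-step R-path is closed by a direct edge.
Euclidean: yes — any two successors of a common world are R-related.
Only symmetric fails.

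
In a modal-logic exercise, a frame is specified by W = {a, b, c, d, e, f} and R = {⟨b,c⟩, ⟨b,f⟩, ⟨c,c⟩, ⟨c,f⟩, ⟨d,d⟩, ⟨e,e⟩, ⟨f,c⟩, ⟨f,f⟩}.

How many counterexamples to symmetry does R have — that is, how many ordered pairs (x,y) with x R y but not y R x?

Enumerating: (b,c), (b,f).

2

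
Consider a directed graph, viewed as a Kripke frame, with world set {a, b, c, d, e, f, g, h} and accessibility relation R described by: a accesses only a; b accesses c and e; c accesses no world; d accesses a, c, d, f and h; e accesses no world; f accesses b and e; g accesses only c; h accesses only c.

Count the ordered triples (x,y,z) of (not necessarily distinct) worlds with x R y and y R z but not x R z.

Enumerating: (d,f,b), (d,f,e), (f,b,c).

3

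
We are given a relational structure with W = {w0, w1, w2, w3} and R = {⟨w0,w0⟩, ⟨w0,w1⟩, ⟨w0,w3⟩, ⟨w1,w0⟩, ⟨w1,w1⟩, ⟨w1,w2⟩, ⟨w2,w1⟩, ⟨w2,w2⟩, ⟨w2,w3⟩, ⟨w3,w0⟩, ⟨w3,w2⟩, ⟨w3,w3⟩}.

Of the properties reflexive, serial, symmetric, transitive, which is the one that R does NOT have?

Reflexive: yes — every world is R-related to itself.
Serial: yes — every world has a successor (e.g. w0 R w0).
Symmetric: yes — every pair in R has its reverse in R.
Transitive: no — w0 R w1 and w1 R w2, but not w0 R w2.
Only transitive fails.

transitive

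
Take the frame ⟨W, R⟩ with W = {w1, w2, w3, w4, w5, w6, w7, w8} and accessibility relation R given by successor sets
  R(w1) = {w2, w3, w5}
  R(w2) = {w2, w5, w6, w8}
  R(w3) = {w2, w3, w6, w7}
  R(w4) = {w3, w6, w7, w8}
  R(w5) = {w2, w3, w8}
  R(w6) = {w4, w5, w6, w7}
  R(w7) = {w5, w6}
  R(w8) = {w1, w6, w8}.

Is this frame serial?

Serial: yes — every world has a successor (e.g. w1 R w2).

Yes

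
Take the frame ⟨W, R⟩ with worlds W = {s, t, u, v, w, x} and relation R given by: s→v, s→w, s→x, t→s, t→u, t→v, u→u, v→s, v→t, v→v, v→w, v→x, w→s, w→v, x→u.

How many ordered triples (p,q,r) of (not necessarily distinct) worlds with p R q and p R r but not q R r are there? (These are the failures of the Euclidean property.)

Enumerating: (s,w,w), (s,w,x), (s,x,v), (s,x,w), (s,x,x), (t,s,s), (t,s,u), (t,u,s), (t,u,v), (t,v,u), (v,s,s), (v,s,t), … and 12 more.
Total: 24.

24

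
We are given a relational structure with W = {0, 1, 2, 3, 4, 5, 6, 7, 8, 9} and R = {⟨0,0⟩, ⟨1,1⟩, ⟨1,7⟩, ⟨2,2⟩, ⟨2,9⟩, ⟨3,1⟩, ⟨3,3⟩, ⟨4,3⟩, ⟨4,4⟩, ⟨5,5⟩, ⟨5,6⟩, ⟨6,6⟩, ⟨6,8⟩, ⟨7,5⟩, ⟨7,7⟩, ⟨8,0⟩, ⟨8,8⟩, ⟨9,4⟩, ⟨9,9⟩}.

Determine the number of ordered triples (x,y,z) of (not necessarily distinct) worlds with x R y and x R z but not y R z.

9

Enumerating: (1,7,1), (2,9,2), (3,1,3), (4,3,4), (5,6,5), (6,8,6), (7,5,7), (8,0,8), (9,4,9).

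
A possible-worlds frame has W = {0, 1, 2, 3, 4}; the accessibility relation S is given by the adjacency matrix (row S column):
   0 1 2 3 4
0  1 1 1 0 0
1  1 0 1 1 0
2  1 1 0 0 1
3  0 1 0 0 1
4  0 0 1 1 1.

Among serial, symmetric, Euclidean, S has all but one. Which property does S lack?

Euclidean

Serial: yes — every world has a successor (e.g. 0 S 0).
Symmetric: yes — every pair in S has its reverse in S.
Euclidean: no — 1 S 0 and 1 S 3, but not 0 S 3.
Only Euclidean fails.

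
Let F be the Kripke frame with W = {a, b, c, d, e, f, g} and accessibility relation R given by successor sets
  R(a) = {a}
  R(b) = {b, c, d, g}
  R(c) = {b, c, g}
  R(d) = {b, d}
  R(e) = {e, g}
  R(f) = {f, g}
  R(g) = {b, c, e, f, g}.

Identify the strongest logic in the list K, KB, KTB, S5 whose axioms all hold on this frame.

Symmetric (axiom B): yes — every pair in R has its reverse in R.
Reflexive (axiom T): yes — every world is R-related to itself.
Euclidean (axiom 5): no — b R c and b R d, but not c R d.
So F validates K, KB, KTB; S5 would additionally require R to be Euclidean. The strongest is KTB.

KTB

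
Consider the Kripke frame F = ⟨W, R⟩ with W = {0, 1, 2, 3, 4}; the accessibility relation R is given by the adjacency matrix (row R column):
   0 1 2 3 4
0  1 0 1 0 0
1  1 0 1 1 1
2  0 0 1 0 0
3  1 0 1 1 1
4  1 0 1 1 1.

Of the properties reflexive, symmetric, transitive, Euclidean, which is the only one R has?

transitive

Reflexive: no — 1 is not related to itself.
Symmetric: no — 0 R 2 but not 2 R 0.
Transitive: yes — every two-step R-path is closed by a direct edge.
Euclidean: no — 1 R 0 and 1 R 3, but not 0 R 3.
Only transitive holds.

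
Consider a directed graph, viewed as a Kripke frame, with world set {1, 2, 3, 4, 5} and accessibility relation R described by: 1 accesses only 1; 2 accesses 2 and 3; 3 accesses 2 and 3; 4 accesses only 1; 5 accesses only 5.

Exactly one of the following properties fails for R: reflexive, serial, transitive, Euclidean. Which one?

Reflexive: no — 4 is not related to itself.
Serial: yes — every world has a successor (e.g. 1 R 1).
Transitive: yes — every two-step R-path is closed by a direct edge.
Euclidean: yes — any two successors of a common world are R-related.
Only reflexive fails.

reflexive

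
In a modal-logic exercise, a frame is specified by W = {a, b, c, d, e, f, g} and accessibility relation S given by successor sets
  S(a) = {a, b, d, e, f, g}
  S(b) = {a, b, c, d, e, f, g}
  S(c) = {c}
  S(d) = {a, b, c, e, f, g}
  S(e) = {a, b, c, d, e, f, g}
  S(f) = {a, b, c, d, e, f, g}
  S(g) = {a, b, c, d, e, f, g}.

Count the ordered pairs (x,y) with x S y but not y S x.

Enumerating: (b,c), (d,c), (e,c), (f,c), (g,c).

5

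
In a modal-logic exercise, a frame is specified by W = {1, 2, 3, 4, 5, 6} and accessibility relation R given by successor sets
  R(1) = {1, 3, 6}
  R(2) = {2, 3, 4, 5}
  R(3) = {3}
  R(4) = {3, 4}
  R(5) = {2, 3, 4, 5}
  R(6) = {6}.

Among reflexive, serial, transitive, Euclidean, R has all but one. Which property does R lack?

Reflexive: yes — every world is R-related to itself.
Serial: yes — every world has a successor (e.g. 1 R 1).
Transitive: yes — every two-step R-path is closed by a direct edge.
Euclidean: no — 1 R 3 and 1 R 6, but not 3 R 6.
Only Euclidean fails.

Euclidean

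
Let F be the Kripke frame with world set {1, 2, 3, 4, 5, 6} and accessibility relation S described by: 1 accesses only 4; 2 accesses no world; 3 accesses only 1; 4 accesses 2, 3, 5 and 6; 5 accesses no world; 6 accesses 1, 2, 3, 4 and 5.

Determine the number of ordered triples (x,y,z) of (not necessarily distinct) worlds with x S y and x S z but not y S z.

Enumerating: (1,4,4), (3,1,1), (4,2,2), (4,2,3), (4,2,5), (4,2,6), (4,3,2), (4,3,3), (4,3,5), (4,3,6), (4,5,2), (4,5,3), … and 23 more.
Total: 35.

35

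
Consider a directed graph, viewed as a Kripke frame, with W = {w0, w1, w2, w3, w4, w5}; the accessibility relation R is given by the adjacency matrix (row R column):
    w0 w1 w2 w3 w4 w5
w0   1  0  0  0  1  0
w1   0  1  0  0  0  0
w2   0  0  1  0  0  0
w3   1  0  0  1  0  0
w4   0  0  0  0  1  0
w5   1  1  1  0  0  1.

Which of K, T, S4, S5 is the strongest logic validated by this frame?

T

Reflexive (axiom T): yes — every world is R-related to itself.
Transitive (axiom 4): no — w3 R w0 and w0 R w4, but not w3 R w4.
Euclidean (axiom 5): no — w5 R w0 and w5 R w1, but not w0 R w1.
So F validates K, T; S4 would additionally require R to be transitive. The strongest is T.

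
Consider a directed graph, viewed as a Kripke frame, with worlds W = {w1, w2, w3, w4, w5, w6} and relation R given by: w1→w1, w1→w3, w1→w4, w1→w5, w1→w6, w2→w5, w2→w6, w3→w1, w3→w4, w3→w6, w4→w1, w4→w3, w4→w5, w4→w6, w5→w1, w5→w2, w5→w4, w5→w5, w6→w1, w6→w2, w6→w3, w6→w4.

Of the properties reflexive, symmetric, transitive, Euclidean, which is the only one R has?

symmetric

Reflexive: no — w2 is not related to itself.
Symmetric: yes — every pair in R has its reverse in R.
Transitive: no — w1 R w5 and w5 R w2, but not w1 R w2.
Euclidean: no — w1 R w3 and w1 R w5, but not w3 R w5.
Only symmetric holds.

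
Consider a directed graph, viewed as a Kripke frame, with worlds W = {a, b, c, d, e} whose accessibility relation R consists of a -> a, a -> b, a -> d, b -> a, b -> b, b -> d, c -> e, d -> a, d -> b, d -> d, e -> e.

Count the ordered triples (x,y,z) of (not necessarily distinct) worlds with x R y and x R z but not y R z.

0

R is Euclidean; there are no such tuples.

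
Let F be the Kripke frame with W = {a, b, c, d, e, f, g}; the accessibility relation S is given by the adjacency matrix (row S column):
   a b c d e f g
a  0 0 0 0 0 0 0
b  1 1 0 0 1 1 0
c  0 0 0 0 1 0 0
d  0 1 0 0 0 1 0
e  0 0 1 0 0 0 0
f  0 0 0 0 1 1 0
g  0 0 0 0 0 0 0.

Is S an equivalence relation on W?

Reflexive: no — a is not related to itself.
Symmetric: no — b S a but not a S b.
Transitive: no — b S e and e S c, but not b S c.
So S is not an equivalence relation.

No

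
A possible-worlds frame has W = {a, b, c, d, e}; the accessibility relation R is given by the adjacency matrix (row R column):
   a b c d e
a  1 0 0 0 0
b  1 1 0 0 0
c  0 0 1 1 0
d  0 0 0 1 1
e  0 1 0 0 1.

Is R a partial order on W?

Reflexive: yes — every world is R-related to itself.
Transitive: no — c R d and d R e, but not c R e.
Antisymmetric: yes — no distinct pair is related both ways.
So R is not a partial order.

No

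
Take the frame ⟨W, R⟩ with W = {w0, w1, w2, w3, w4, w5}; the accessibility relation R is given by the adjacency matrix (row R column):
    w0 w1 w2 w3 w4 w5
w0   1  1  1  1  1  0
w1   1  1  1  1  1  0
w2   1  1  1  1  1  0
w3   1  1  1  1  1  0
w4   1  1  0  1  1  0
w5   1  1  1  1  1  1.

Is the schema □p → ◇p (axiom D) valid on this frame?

Yes

By correspondence theory, D is valid on a frame iff R is serial.
Serial: yes — every world has a successor (e.g. w0 R w0).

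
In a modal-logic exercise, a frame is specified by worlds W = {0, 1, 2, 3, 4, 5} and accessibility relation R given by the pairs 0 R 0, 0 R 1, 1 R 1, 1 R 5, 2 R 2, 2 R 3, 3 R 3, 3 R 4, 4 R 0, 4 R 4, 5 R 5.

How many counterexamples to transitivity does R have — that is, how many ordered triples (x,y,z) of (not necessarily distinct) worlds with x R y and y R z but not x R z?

Enumerating: (0,1,5), (2,3,4), (3,4,0), (4,0,1).

4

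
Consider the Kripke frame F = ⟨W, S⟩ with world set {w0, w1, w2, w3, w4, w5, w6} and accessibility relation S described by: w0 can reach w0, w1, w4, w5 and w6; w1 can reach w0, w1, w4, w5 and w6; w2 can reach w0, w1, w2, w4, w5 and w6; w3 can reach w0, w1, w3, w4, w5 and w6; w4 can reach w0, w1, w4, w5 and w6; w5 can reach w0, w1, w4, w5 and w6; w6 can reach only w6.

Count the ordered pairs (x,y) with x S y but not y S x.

Enumerating: (w0,w6), (w1,w6), (w2,w0), (w2,w1), (w2,w4), (w2,w5), (w2,w6), (w3,w0), (w3,w1), (w3,w4), (w3,w5), (w3,w6), (w4,w6), (w5,w6).

14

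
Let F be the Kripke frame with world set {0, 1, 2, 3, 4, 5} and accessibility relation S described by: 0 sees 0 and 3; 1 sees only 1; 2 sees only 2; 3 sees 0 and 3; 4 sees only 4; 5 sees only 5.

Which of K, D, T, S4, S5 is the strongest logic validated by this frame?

Serial (axiom D): yes — every world has a successor (e.g. 0 S 0).
Reflexive (axiom T): yes — every world is S-related to itself.
Transitive (axiom 4): yes — every two-step S-path is closed by a direct edge.
Euclidean (axiom 5): yes — any two successors of a common world are S-related.
So F validates K, D, T, S4, S5. The strongest is S5.

S5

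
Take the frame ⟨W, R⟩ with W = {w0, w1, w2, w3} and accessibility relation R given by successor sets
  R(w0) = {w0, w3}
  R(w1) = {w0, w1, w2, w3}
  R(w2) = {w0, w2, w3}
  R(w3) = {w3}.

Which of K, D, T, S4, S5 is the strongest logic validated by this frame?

Serial (axiom D): yes — every world has a successor (e.g. w0 R w0).
Reflexive (axiom T): yes — every world is R-related to itself.
Transitive (axiom 4): yes — every two-step R-path is closed by a direct edge.
Euclidean (axiom 5): no — w1 R w0 and w1 R w2, but not w0 R w2.
So F validates K, D, T, S4; S5 would additionally require R to be Euclidean. The strongest is S4.

S4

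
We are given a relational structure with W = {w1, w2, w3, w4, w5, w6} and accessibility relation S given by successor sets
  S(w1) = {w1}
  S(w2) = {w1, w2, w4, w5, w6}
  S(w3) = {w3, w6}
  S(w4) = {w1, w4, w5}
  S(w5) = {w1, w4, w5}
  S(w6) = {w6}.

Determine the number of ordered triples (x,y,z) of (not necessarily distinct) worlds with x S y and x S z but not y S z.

Enumerating: (w2,w1,w2), (w2,w1,w4), (w2,w1,w5), (w2,w1,w6), (w2,w4,w2), (w2,w4,w6), (w2,w5,w2), (w2,w5,w6), (w2,w6,w1), (w2,w6,w2), (w2,w6,w4), (w2,w6,w5), (w3,w6,w3), (w4,w1,w4), (w4,w1,w5), (w5,w1,w4), (w5,w1,w5).

17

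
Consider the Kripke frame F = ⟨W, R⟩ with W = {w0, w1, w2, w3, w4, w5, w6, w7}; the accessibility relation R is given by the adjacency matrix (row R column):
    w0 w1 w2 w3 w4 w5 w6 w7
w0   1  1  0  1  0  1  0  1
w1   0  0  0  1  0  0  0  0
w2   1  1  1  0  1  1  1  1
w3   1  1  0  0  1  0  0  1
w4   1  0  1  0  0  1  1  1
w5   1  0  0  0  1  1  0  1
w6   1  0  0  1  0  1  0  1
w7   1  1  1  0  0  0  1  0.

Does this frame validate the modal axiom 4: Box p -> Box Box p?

No

By correspondence theory, 4 is valid on a frame iff R is transitive.
Transitive: no — w0 R w3 and w3 R w4, but not w0 R w4.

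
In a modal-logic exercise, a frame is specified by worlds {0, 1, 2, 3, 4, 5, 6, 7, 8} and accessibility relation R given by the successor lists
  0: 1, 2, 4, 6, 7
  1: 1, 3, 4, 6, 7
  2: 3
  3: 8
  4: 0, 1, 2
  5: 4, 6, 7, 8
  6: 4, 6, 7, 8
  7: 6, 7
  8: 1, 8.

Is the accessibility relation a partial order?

No

Reflexive: no — 0 is not related to itself.
Transitive: no — 0 R 1 and 1 R 3, but not 0 R 3.
Antisymmetric: no — 0 R 4 and 4 R 0 with 0 ≠ 4.
So R is not a partial order.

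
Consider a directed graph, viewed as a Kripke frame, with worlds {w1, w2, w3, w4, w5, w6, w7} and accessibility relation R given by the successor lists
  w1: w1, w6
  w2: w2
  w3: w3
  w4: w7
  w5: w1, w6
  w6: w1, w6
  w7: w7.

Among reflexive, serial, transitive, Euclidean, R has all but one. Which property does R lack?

reflexive

Reflexive: no — w4 is not related to itself.
Serial: yes — every world has a successor (e.g. w1 R w1).
Transitive: yes — every two-step R-path is closed by a direct edge.
Euclidean: yes — any two successors of a common world are R-related.
Only reflexive fails.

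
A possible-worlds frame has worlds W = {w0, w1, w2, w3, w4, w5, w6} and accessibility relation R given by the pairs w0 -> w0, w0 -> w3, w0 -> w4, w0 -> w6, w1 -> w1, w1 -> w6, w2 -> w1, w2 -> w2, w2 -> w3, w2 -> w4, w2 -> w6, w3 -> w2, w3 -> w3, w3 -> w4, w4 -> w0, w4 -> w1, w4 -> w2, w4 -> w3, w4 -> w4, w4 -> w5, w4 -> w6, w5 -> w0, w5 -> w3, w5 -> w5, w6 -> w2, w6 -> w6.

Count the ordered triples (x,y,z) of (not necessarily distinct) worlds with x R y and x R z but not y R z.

40

Enumerating: (w0,w3,w0), (w0,w3,w6), (w0,w6,w0), (w0,w6,w3), (w0,w6,w4), (w1,w6,w1), (w2,w1,w2), (w2,w1,w3), (w2,w1,w4), (w2,w3,w1), (w2,w3,w6), (w2,w6,w1), … and 28 more.
Total: 40.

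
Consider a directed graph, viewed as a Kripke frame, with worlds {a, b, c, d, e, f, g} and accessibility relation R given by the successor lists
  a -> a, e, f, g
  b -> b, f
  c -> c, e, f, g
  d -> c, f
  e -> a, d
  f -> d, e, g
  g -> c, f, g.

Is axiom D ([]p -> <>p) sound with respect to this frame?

Axiom D corresponds to the accessibility relation being serial.
Serial: yes — every world has a successor (e.g. a R a).

Yes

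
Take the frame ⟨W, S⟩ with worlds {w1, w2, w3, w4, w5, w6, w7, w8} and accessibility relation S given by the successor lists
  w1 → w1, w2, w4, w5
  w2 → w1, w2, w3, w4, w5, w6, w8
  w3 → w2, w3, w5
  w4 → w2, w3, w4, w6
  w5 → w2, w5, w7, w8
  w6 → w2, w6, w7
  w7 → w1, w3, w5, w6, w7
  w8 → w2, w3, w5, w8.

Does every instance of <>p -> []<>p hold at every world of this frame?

The schema 5 characterises exactly the Euclidean frames.
Euclidean: no — w1 S w4 and w1 S w5, but not w4 S w5.

No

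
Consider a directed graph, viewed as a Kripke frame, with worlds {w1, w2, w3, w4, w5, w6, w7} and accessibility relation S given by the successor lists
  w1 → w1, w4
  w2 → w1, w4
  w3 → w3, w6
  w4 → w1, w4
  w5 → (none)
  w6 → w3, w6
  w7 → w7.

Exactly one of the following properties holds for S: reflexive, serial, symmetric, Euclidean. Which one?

Reflexive: no — w2 is not related to itself.
Serial: no — w5 has no S-successor.
Symmetric: no — w2 S w1 but not w1 S w2.
Euclidean: yes — any two successors of a common world are S-related.
Only Euclidean holds.

Euclidean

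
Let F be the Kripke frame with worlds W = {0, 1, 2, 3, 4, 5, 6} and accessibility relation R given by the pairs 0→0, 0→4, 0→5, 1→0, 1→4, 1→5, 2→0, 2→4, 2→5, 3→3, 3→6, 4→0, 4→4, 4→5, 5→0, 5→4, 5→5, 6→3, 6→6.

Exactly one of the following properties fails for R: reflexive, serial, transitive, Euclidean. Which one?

reflexive

Reflexive: no — 1 is not related to itself.
Serial: yes — every world has a successor (e.g. 0 R 0).
Transitive: yes — every two-step R-path is closed by a direct edge.
Euclidean: yes — any two successors of a common world are R-related.
Only reflexive fails.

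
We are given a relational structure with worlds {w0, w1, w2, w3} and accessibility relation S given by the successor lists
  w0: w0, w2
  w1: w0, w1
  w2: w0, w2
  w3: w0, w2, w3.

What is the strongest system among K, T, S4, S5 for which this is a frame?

T

Reflexive (axiom T): yes — every world is S-related to itself.
Transitive (axiom 4): no — w1 S w0 and w0 S w2, but not w1 S w2.
Euclidean (axiom 5): no — w1 S w0 and w1 S w1, but not w0 S w1.
So F validates K, T; S4 would additionally require S to be transitive. The strongest is T.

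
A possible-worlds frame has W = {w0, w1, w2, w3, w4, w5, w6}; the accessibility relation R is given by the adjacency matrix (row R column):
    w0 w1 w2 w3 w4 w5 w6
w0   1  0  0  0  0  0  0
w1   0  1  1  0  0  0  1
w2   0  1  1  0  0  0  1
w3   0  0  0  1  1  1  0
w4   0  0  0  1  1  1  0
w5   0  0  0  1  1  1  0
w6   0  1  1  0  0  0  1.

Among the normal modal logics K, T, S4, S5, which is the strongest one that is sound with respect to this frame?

S5

Reflexive (axiom T): yes — every world is R-related to itself.
Transitive (axiom 4): yes — every two-step R-path is closed by a direct edge.
Euclidean (axiom 5): yes — any two successors of a common world are R-related.
So F validates K, T, S4, S5. The strongest is S5.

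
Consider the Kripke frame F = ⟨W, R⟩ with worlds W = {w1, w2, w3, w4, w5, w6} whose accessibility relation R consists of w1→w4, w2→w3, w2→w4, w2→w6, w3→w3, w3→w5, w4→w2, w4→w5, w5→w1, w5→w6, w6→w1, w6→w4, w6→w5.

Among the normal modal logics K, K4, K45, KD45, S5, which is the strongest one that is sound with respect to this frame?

Transitive (axiom 4): no — w1 R w4 and w4 R w2, but not w1 R w2.
Euclidean (axiom 5): no — w2 R w3 and w2 R w4, but not w3 R w4.
Serial (axiom D): yes — every world has a successor (e.g. w1 R w4).
Reflexive (axiom T): no — w1 is not related to itself.
So F validates K; K4 would additionally require R to be transitive. The strongest is K.

K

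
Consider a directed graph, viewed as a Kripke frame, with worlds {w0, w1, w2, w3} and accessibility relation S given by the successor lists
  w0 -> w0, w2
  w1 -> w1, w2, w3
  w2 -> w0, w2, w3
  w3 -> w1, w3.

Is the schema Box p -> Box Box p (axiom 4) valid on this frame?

By correspondence theory, 4 is valid on a frame iff S is transitive.
Transitive: no — w0 S w2 and w2 S w3, but not w0 S w3.

No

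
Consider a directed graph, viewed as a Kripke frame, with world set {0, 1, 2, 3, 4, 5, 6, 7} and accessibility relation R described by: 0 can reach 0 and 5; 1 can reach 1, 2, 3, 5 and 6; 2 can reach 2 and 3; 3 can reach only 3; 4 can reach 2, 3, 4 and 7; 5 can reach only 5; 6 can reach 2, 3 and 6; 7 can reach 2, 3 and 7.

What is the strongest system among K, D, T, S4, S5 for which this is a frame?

Serial (axiom D): yes — every world has a successor (e.g. 0 R 0).
Reflexive (axiom T): yes — every world is R-related to itself.
Transitive (axiom 4): yes — every two-step R-path is closed by a direct edge.
Euclidean (axiom 5): no — 1 R 2 and 1 R 5, but not 2 R 5.
So F validates K, D, T, S4; S5 would additionally require R to be Euclidean. The strongest is S4.

S4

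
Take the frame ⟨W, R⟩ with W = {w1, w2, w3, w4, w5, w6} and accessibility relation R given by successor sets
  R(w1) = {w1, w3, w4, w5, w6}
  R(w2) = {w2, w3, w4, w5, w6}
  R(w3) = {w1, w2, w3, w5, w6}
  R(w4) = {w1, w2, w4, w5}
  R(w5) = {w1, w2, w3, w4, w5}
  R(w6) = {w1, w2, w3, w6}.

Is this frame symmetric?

Symmetric: yes — every pair in R has its reverse in R.

Yes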